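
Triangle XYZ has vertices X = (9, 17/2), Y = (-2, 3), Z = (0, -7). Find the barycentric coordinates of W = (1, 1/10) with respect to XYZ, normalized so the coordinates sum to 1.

Signed area of the reference triangle: [XYZ] = ½·(9·(3−(-7)) + (-2)·(-7−(17/2)) + 0·(17/2−3)) = ½·(90 + 31 + 0) = 121/2.
[WYZ] = ½·(1·(3−(-7)) + (-2)·(-7−(1/10)) + 0·(1/10−3)) = ½·(10 + 71/5 + 0) = 121/10, so the X-coordinate is (121/10)/(121/2) = 1/5.
[XWZ] = ½·(9·(1/10−(-7)) + 1·(-7−(17/2)) + 0·(17/2−(1/10))) = ½·(639/10 − 31/2 + 0) = 121/5, so the Y-coordinate is 2/5.
[XYW] = ½·(9·(3−(1/10)) + (-2)·(1/10−(17/2)) + 1·(17/2−3)) = ½·(261/10 + 84/5 + 11/2) = 121/5, so the Z-coordinate is 2/5.

(1/5, 2/5, 2/5)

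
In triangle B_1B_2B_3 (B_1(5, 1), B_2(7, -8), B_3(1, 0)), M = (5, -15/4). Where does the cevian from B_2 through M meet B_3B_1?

(3, 1/2)

Barycentric coordinates of M with respect to B_1B_2B_3: (1/4, 1/2, 1/4).
On side B_3B_1 the B_2-coordinate is zero; dropping M's B_2-weight 1/2 and renormalizing the remaining 1/4 : 1/4 gives weights 1/2, 1/2 on B_3, B_1.
N = (1/2)·(1, 0) + (1/2)·(5, 1) = (3, 1/2).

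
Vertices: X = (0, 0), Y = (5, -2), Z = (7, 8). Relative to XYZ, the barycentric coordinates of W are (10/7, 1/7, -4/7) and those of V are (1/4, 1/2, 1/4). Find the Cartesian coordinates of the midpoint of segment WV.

(27/56, -27/14)

Barycentric coordinates of the midpoint are the average: (47/56, 9/28, -9/56).
Converting: (47/56)·X + (9/28)·Y + (-9/56)·Z = (27/56, -27/14).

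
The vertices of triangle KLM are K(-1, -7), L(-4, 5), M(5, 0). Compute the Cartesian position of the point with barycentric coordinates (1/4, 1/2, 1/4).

(-1, 3/4)

N = (1/4)·K + (1/2)·L + (1/4)·M.
x-coordinate: (1/4)·(-1) + (1/2)·(-4) + (1/4)·5 = -1.
y-coordinate: (1/4)·(-7) + (1/2)·5 + (1/4)·0 = 3/4.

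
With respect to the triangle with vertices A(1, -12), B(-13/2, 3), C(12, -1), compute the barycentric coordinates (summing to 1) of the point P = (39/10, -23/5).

(2/5, 1/5, 2/5)

Signed area of the reference triangle: [ABC] = ½·(1·(3−(-1)) + (-13/2)·(-1−(-12)) + 12·(-12−3)) = ½·(4 − 143/2 − 180) = -495/4.
[PBC] = ½·((39/10)·(3−(-1)) + (-13/2)·(-1−(-23/5)) + 12·(-23/5−3)) = ½·(78/5 − 117/5 − 456/5) = -99/2, so the A-coordinate is (-99/2)/(-495/4) = 2/5.
[APC] = ½·(1·(-23/5−(-1)) + (39/10)·(-1−(-12)) + 12·(-12−(-23/5))) = ½·(-18/5 + 429/10 − 444/5) = -99/4, so the B-coordinate is 1/5.
[ABP] = ½·(1·(3−(-23/5)) + (-13/2)·(-23/5−(-12)) + (39/10)·(-12−3)) = ½·(38/5 − 481/10 − 117/2) = -99/2, so the C-coordinate is 2/5.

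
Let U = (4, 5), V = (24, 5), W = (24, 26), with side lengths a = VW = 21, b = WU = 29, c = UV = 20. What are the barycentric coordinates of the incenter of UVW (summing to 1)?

The incenter has barycentric coordinates proportional to the opposite side lengths: (21 : 29 : 20).
Normalizing by 21+29+20 = 70 gives (3/10, 29/70, 2/7).

(3/10, 29/70, 2/7)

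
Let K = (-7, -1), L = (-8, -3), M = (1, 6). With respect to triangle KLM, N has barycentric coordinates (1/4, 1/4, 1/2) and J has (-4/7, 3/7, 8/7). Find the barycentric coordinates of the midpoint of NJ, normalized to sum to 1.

(-9/56, 19/56, 23/28)

Since both coordinate triples sum to 1, the midpoint's barycentrics are the componentwise average.
(1/4+-4/7)/2 = -9/56; similarly 19/56 and 23/28.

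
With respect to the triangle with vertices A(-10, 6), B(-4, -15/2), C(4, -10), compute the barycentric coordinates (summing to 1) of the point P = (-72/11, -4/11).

(6/11, 4/11, 1/11)

Signed area of the reference triangle: [ABC] = ½·((-10)·(-15/2−(-10)) + (-4)·(-10−6) + 4·(6−(-15/2))) = ½·(-25 + 64 + 54) = 93/2.
[PBC] = ½·((-72/11)·(-15/2−(-10)) + (-4)·(-10−(-4/11)) + 4·(-4/11−(-15/2))) = ½·(-180/11 + 424/11 + 314/11) = 279/11, so the A-coordinate is (279/11)/(93/2) = 6/11.
[APC] = ½·((-10)·(-4/11−(-10)) + (-72/11)·(-10−6) + 4·(6−(-4/11))) = ½·(-1060/11 + 1152/11 + 280/11) = 186/11, so the B-coordinate is 4/11.
[ABP] = ½·((-10)·(-15/2−(-4/11)) + (-4)·(-4/11−6) + (-72/11)·(6−(-15/2))) = ½·(785/11 + 280/11 − 972/11) = 93/22, so the C-coordinate is 1/11.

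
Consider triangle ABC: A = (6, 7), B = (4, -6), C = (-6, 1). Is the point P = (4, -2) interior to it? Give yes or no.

Barycentric coordinates of P: (5/18, 2/3, 1/18).
The three coordinates are positive, positive, positive; a point is interior exactly when all three are positive.

yes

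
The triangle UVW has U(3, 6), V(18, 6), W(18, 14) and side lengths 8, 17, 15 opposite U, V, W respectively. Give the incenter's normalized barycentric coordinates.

The incenter has barycentric coordinates proportional to the opposite side lengths: (8 : 17 : 15).
Normalizing by 8+17+15 = 40 gives (1/5, 17/40, 3/8).

(1/5, 17/40, 3/8)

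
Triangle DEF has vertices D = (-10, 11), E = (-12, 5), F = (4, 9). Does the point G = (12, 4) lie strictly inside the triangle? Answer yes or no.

no

Barycentric coordinates of G: (-14/11, 27/44, 73/44).
The three coordinates are negative, positive, positive; a point is interior exactly when all three are positive.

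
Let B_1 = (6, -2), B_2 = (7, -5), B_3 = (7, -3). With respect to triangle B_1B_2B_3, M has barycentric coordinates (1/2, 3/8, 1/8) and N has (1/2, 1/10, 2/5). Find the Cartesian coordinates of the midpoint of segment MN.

(13/2, -119/40)

Barycentric coordinates of the midpoint are the average: (1/2, 19/80, 21/80).
Converting: (1/2)·B_1 + (19/80)·B_2 + (21/80)·B_3 = (13/2, -119/40).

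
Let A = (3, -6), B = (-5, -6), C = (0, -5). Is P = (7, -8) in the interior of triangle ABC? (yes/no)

no

Barycentric coordinates of P: (11/4, 1/4, -2).
The three coordinates are positive, positive, negative; a point is interior exactly when all three are positive.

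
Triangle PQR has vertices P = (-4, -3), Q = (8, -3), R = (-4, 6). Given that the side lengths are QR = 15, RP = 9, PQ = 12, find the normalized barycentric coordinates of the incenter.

(5/12, 1/4, 1/3)

The incenter has barycentric coordinates proportional to the opposite side lengths: (15 : 9 : 12).
Normalizing by 15+9+12 = 36 gives (5/12, 1/4, 1/3).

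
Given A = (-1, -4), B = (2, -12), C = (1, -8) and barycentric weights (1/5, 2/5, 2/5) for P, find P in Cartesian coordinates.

P = (1/5)·A + (2/5)·B + (2/5)·C.
x-coordinate: (1/5)·(-1) + (2/5)·2 + (2/5)·1 = 1.
y-coordinate: (1/5)·(-4) + (2/5)·(-12) + (2/5)·(-8) = -44/5.

(1, -44/5)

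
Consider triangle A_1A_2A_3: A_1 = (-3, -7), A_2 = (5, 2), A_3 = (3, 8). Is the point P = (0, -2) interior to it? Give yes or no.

yes

Barycentric coordinates of P: (19/33, 5/22, 13/66).
The three coordinates are positive, positive, positive; a point is interior exactly when all three are positive.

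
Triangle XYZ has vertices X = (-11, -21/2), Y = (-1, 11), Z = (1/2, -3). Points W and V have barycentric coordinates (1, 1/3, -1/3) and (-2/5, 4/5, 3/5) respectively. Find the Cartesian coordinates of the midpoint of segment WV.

Barycentric coordinates of the midpoint are the average: (3/10, 17/30, 2/15).
Converting: (3/10)·X + (17/30)·Y + (2/15)·Z = (-19/5, 161/60).

(-19/5, 161/60)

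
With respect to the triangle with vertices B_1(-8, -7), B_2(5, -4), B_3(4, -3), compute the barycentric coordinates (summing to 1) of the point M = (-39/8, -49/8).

Signed area of the reference triangle: [B_1B_2B_3] = ½·((-8)·(-4−(-3)) + 5·(-3−(-7)) + 4·(-7−(-4))) = ½·(8 + 20 − 12) = 8.
[MB_2B_3] = ½·((-39/8)·(-4−(-3)) + 5·(-3−(-49/8)) + 4·(-49/8−(-4))) = ½·(39/8 + 125/8 − 17/2) = 6, so the B_1-coordinate is 6/8 = 3/4.
[B_1MB_3] = ½·((-8)·(-49/8−(-3)) + (-39/8)·(-3−(-7)) + 4·(-7−(-49/8))) = ½·(25 − 39/2 − 7/2) = 1, so the B_2-coordinate is 1/8.
[B_1B_2M] = ½·((-8)·(-4−(-49/8)) + 5·(-49/8−(-7)) + (-39/8)·(-7−(-4))) = ½·(-17 + 35/8 + 117/8) = 1, so the B_3-coordinate is 1/8.
Check: 3/4 + 1/8 + 1/8 = 1.

(3/4, 1/8, 1/8)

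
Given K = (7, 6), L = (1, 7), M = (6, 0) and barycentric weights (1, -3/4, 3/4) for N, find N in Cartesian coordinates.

N = 1·K + (-3/4)·L + (3/4)·M.
x-coordinate: 1·7 + (-3/4)·1 + (3/4)·6 = 43/4.
y-coordinate: 1·6 + (-3/4)·7 + (3/4)·0 = 3/4.

(43/4, 3/4)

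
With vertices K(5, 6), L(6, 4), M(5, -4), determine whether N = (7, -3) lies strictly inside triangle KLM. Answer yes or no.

no

Barycentric coordinates of N: (-3/2, 2, 1/2).
The three coordinates are negative, positive, positive; a point is interior exactly when all three are positive.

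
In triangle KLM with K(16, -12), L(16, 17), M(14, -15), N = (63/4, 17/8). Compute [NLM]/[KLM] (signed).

[KLM] = ½·(16·(17−(-15)) + 16·(-15−(-12)) + 14·(-12−17)) = ½·(512 − 48 − 406) = 29.
[NLM] = ½·((63/4)·(17−(-15)) + 16·(-15−(17/8)) + 14·(17/8−17)) = ½·(504 − 274 − 833/4) = 87/8, so the ratio is (87/8)/29 = 3/8.

3/8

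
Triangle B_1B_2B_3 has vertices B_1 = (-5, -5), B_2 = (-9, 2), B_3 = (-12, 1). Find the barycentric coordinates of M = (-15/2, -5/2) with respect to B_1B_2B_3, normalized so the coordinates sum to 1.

Signed area of the reference triangle: [B_1B_2B_3] = ½·((-5)·(2−1) + (-9)·(1−(-5)) + (-12)·(-5−2)) = ½·(-5 − 54 + 84) = 25/2.
[MB_2B_3] = ½·((-15/2)·(2−1) + (-9)·(1−(-5/2)) + (-12)·(-5/2−2)) = ½·(-15/2 − 63/2 + 54) = 15/2, so the B_1-coordinate is (15/2)/(25/2) = 3/5.
[B_1MB_3] = ½·((-5)·(-5/2−1) + (-15/2)·(1−(-5)) + (-12)·(-5−(-5/2))) = ½·(35/2 − 45 + 30) = 5/4, so the B_2-coordinate is 1/10.
[B_1B_2M] = ½·((-5)·(2−(-5/2)) + (-9)·(-5/2−(-5)) + (-15/2)·(-5−2)) = ½·(-45/2 − 45/2 + 105/2) = 15/4, so the B_3-coordinate is 3/10.
Check: 3/5 + 1/10 + 3/10 = 1.

(3/5, 1/10, 3/10)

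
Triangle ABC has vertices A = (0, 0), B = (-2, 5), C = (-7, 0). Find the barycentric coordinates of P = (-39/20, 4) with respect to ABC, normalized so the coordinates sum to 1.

(3/20, 4/5, 1/20)

Signed area of the reference triangle: [ABC] = ½·(0·(5−0) + (-2)·(0−0) + (-7)·(0−5)) = ½·(0 + 0 + 35) = 35/2.
[PBC] = ½·((-39/20)·(5−0) + (-2)·(0−4) + (-7)·(4−5)) = ½·(-39/4 + 8 + 7) = 21/8, so the A-coordinate is (21/8)/(35/2) = 3/20.
[APC] = ½·(0·(4−0) + (-39/20)·(0−0) + (-7)·(0−4)) = ½·(0 + 0 + 28) = 14, so the B-coordinate is 4/5.
[ABP] = ½·(0·(5−4) + (-2)·(4−0) + (-39/20)·(0−5)) = ½·(0 − 8 + 39/4) = 7/8, so the C-coordinate is 1/20.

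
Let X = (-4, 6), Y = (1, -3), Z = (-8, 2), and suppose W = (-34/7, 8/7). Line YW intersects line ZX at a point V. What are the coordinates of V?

(-36/5, 14/5)

Barycentric coordinates of W with respect to XYZ: (1/7, 2/7, 4/7).
On side ZX the Y-coordinate is zero; dropping W's Y-weight 2/7 and renormalizing the remaining 4/7 : 1/7 gives weights 4/5, 1/5 on Z, X.
V = (4/5)·(-8, 2) + (1/5)·(-4, 6) = (-36/5, 14/5).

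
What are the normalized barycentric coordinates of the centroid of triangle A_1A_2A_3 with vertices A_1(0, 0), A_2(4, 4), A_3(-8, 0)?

The centroid is the average of the vertices, so each weight is 1/3.

(1/3, 1/3, 1/3)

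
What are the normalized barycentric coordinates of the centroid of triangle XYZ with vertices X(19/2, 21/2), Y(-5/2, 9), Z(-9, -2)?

(1/3, 1/3, 1/3)

The centroid is the average of the vertices, so each weight is 1/3.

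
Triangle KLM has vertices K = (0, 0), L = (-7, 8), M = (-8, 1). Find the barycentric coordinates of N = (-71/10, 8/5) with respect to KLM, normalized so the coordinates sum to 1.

(1/10, 1/10, 4/5)

Signed area of the reference triangle: [KLM] = ½·(0·(8−1) + (-7)·(1−0) + (-8)·(0−8)) = ½·(0 − 7 + 64) = 57/2.
[NLM] = ½·((-71/10)·(8−1) + (-7)·(1−(8/5)) + (-8)·(8/5−8)) = ½·(-497/10 + 21/5 + 256/5) = 57/20, so the K-coordinate is (57/20)/(57/2) = 1/10.
[KNM] = ½·(0·(8/5−1) + (-71/10)·(1−0) + (-8)·(0−(8/5))) = ½·(0 − 71/10 + 64/5) = 57/20, so the L-coordinate is 1/10.
[KLN] = ½·(0·(8−(8/5)) + (-7)·(8/5−0) + (-71/10)·(0−8)) = ½·(0 − 56/5 + 284/5) = 114/5, so the M-coordinate is 4/5.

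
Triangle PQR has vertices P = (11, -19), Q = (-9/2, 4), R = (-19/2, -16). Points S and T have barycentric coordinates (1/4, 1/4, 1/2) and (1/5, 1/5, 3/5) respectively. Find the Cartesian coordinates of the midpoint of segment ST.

(-301/80, -487/40)

Barycentric coordinates of the midpoint are the average: (9/40, 9/40, 11/20).
Converting: (9/40)·P + (9/40)·Q + (11/20)·R = (-301/80, -487/40).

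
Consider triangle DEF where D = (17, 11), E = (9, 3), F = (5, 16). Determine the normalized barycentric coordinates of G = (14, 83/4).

Signed area of the reference triangle: [DEF] = ½·(17·(3−16) + 9·(16−11) + 5·(11−3)) = ½·(-221 + 45 + 40) = -68.
[GEF] = ½·(14·(3−16) + 9·(16−(83/4)) + 5·(83/4−3)) = ½·(-182 − 171/4 + 355/4) = -68, so the D-coordinate is (-68)/(-68) = 1.
[DGF] = ½·(17·(83/4−16) + 14·(16−11) + 5·(11−(83/4))) = ½·(323/4 + 70 − 195/4) = 51, so the E-coordinate is -3/4.
[DEG] = ½·(17·(3−(83/4)) + 9·(83/4−11) + 14·(11−3)) = ½·(-1207/4 + 351/4 + 112) = -51, so the F-coordinate is 3/4.

(1, -3/4, 3/4)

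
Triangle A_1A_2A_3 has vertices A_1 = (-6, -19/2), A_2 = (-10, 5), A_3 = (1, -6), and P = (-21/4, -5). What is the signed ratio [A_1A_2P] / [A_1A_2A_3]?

1/4

[A_1A_2A_3] = ½·((-6)·(5−(-6)) + (-10)·(-6−(-19/2)) + 1·(-19/2−5)) = ½·(-66 − 35 − 29/2) = -231/4.
[A_1A_2P] = ½·((-6)·(5−(-5)) + (-10)·(-5−(-19/2)) + (-21/4)·(-19/2−5)) = ½·(-60 − 45 + 609/8) = -231/16, so the ratio is (-231/16)/(-231/4) = 1/4.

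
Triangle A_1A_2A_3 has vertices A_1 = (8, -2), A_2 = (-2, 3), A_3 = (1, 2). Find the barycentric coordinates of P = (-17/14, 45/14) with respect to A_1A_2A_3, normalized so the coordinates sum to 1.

Signed area of the reference triangle: [A_1A_2A_3] = ½·(8·(3−2) + (-2)·(2−(-2)) + 1·(-2−3)) = ½·(8 − 8 − 5) = -5/2.
[PA_2A_3] = ½·((-17/14)·(3−2) + (-2)·(2−(45/14)) + 1·(45/14−3)) = ½·(-17/14 + 17/7 + 3/14) = 5/7, so the A_1-coordinate is (5/7)/(-5/2) = -2/7.
[A_1PA_3] = ½·(8·(45/14−2) + (-17/14)·(2−(-2)) + 1·(-2−(45/14))) = ½·(68/7 − 34/7 − 73/14) = -5/28, so the A_2-coordinate is 1/14.
[A_1A_2P] = ½·(8·(3−(45/14)) + (-2)·(45/14−(-2)) + (-17/14)·(-2−3)) = ½·(-12/7 − 73/7 + 85/14) = -85/28, so the A_3-coordinate is 17/14.

(-2/7, 1/14, 17/14)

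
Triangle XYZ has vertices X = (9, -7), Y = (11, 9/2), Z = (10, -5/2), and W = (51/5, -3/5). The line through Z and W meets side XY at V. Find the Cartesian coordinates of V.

(31/3, 2/3)

Barycentric coordinates of W with respect to XYZ: (1/5, 2/5, 2/5).
On side XY the Z-coordinate is zero; dropping W's Z-weight 2/5 and renormalizing the remaining 1/5 : 2/5 gives weights 1/3, 2/3 on X, Y.
V = (1/3)·(9, -7) + (2/3)·(11, 9/2) = (31/3, 2/3).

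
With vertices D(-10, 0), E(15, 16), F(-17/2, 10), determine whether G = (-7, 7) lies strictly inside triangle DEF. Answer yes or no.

Barycentric coordinates of G: (159/452, 39/452, 127/226).
The three coordinates are positive, positive, positive; a point is interior exactly when all three are positive.

yes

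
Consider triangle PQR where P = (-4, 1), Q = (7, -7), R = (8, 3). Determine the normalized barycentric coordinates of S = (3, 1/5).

Signed area of the reference triangle: [PQR] = ½·((-4)·(-7−3) + 7·(3−1) + 8·(1−(-7))) = ½·(40 + 14 + 64) = 59.
[SQR] = ½·(3·(-7−3) + 7·(3−(1/5)) + 8·(1/5−(-7))) = ½·(-30 + 98/5 + 288/5) = 118/5, so the P-coordinate is (118/5)/59 = 2/5.
[PSR] = ½·((-4)·(1/5−3) + 3·(3−1) + 8·(1−(1/5))) = ½·(56/5 + 6 + 32/5) = 59/5, so the Q-coordinate is 1/5.
[PQS] = ½·((-4)·(-7−(1/5)) + 7·(1/5−1) + 3·(1−(-7))) = ½·(144/5 − 28/5 + 24) = 118/5, so the R-coordinate is 2/5.
Check: 2/5 + 1/5 + 2/5 = 1.

(2/5, 1/5, 2/5)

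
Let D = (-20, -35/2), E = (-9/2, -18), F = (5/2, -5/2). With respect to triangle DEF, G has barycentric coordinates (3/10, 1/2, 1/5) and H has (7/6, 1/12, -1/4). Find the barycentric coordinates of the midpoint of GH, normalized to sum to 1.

(11/15, 7/24, -1/40)

Since both coordinate triples sum to 1, the midpoint's barycentrics are the componentwise average.
(3/10+7/6)/2 = 11/15; similarly 7/24 and -1/40.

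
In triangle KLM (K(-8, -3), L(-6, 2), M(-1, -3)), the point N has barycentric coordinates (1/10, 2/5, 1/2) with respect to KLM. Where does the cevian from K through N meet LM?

(-29/9, -7/9)

Line KN meets LM where the K-coordinate vanishes; zeroing N's K-weight and renormalizing leaves L, M-weights 2/5 : 1/2 → (4/9, 5/9).
So J = (4/9)·L + (5/9)·M = (-29/9, -7/9).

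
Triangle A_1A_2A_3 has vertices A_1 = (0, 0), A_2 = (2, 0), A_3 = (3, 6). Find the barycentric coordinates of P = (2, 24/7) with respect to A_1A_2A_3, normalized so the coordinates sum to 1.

Signed area of the reference triangle: [A_1A_2A_3] = ½·(0·(0−6) + 2·(6−0) + 3·(0−0)) = ½·(0 + 12 + 0) = 6.
[PA_2A_3] = ½·(2·(0−6) + 2·(6−(24/7)) + 3·(24/7−0)) = ½·(-12 + 36/7 + 72/7) = 12/7, so the A_1-coordinate is (12/7)/6 = 2/7.
[A_1PA_3] = ½·(0·(24/7−6) + 2·(6−0) + 3·(0−(24/7))) = ½·(0 + 12 − 72/7) = 6/7, so the A_2-coordinate is 1/7.
[A_1A_2P] = ½·(0·(0−(24/7)) + 2·(24/7−0) + 2·(0−0)) = ½·(0 + 48/7 + 0) = 24/7, so the A_3-coordinate is 4/7.

(2/7, 1/7, 4/7)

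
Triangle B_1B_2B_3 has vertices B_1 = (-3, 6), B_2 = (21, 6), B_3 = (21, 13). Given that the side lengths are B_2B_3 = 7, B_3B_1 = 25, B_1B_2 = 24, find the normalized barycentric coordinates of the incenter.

(1/8, 25/56, 3/7)

The incenter has barycentric coordinates proportional to the opposite side lengths: (7 : 25 : 24).
Normalizing by 7+25+24 = 56 gives (1/8, 25/56, 3/7).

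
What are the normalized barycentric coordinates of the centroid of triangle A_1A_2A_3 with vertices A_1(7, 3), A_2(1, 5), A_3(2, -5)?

(1/3, 1/3, 1/3)

The centroid is the average of the vertices, so each weight is 1/3.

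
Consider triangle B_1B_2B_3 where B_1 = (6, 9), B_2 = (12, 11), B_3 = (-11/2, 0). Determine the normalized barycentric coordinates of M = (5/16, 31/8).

Signed area of the reference triangle: [B_1B_2B_3] = ½·(6·(11−0) + 12·(0−9) + (-11/2)·(9−11)) = ½·(66 − 108 + 11) = -31/2.
[MB_2B_3] = ½·((5/16)·(11−0) + 12·(0−(31/8)) + (-11/2)·(31/8−11)) = ½·(55/16 − 93/2 + 627/16) = -31/16, so the B_1-coordinate is (-31/16)/(-31/2) = 1/8.
[B_1MB_3] = ½·(6·(31/8−0) + (5/16)·(0−9) + (-11/2)·(9−(31/8))) = ½·(93/4 − 45/16 − 451/16) = -31/8, so the B_2-coordinate is 1/4.
[B_1B_2M] = ½·(6·(11−(31/8)) + 12·(31/8−9) + (5/16)·(9−11)) = ½·(171/4 − 123/2 − 5/8) = -155/16, so the B_3-coordinate is 5/8.
Check: 1/8 + 1/4 + 5/8 = 1.

(1/8, 1/4, 5/8)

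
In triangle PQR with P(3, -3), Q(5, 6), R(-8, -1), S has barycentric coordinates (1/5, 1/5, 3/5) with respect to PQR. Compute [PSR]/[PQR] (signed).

1/5

The signed ratio [PSR]/[PQR] equals the barycentric coordinate of S at vertex Q, which is 1/5.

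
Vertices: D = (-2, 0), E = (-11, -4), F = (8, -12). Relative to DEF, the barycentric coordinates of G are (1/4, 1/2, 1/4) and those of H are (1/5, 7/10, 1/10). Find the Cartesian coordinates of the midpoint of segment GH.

Barycentric coordinates of the midpoint are the average: (9/40, 3/5, 7/40).
Converting: (9/40)·D + (3/5)·E + (7/40)·F = (-113/20, -9/2).

(-113/20, -9/2)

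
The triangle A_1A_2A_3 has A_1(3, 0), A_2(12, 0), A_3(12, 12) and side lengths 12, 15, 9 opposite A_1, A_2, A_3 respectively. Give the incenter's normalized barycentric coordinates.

The incenter has barycentric coordinates proportional to the opposite side lengths: (12 : 15 : 9).
Normalizing by 12+15+9 = 36 gives (1/3, 5/12, 1/4).

(1/3, 5/12, 1/4)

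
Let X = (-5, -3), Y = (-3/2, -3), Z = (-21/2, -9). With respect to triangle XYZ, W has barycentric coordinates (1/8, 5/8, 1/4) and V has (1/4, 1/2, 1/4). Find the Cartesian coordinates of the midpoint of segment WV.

Barycentric coordinates of the midpoint are the average: (3/16, 9/16, 1/4).
Converting: (3/16)·X + (9/16)·Y + (1/4)·Z = (-141/32, -9/2).

(-141/32, -9/2)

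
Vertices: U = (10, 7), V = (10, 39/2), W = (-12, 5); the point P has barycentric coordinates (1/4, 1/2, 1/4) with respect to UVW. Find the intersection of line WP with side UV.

(10, 46/3)

Line WP meets UV where the W-coordinate vanishes; zeroing P's W-weight and renormalizing leaves U, V-weights 1/4 : 1/2 → (1/3, 2/3).
So Q = (1/3)·U + (2/3)·V = (10, 46/3).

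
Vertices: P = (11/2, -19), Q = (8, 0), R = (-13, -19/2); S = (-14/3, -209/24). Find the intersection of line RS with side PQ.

Barycentric coordinates of S with respect to PQR: (1/6, 1/4, 7/12).
On side PQ the R-coordinate is zero; dropping S's R-weight 7/12 and renormalizing the remaining 1/6 : 1/4 gives weights 2/5, 3/5 on P, Q.
T = (2/5)·(11/2, -19) + (3/5)·(8, 0) = (7, -38/5).

(7, -38/5)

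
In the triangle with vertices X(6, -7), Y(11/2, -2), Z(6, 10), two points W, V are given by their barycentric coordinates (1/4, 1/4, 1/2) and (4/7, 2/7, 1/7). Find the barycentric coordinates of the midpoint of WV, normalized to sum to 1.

(23/56, 15/56, 9/28)

Since both coordinate triples sum to 1, the midpoint's barycentrics are the componentwise average.
(1/4+4/7)/2 = 23/56; similarly 15/56 and 9/28.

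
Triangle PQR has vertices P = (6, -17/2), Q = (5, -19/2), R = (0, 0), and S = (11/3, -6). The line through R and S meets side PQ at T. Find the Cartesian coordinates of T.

Barycentric coordinates of S with respect to PQR: (1/3, 1/3, 1/3).
On side PQ the R-coordinate is zero; dropping S's R-weight 1/3 and renormalizing the remaining 1/3 : 1/3 gives weights 1/2, 1/2 on P, Q.
T = (1/2)·(6, -17/2) + (1/2)·(5, -19/2) = (11/2, -9).

(11/2, -9)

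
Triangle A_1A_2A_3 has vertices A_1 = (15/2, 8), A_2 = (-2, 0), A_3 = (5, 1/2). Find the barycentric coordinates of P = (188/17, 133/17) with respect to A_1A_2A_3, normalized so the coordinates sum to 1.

(16/17, -9/17, 10/17)

Signed area of the reference triangle: [A_1A_2A_3] = ½·((15/2)·(0−(1/2)) + (-2)·(1/2−8) + 5·(8−0)) = ½·(-15/4 + 15 + 40) = 205/8.
[PA_2A_3] = ½·((188/17)·(0−(1/2)) + (-2)·(1/2−(133/17)) + 5·(133/17−0)) = ½·(-94/17 + 249/17 + 665/17) = 410/17, so the A_1-coordinate is (410/17)/(205/8) = 16/17.
[A_1PA_3] = ½·((15/2)·(133/17−(1/2)) + (188/17)·(1/2−8) + 5·(8−(133/17))) = ½·(3735/68 − 1410/17 + 15/17) = -1845/136, so the A_2-coordinate is -9/17.
[A_1A_2P] = ½·((15/2)·(0−(133/17)) + (-2)·(133/17−8) + (188/17)·(8−0)) = ½·(-1995/34 + 6/17 + 1504/17) = 1025/68, so the A_3-coordinate is 10/17.
Check: 16/17 − 9/17 + 10/17 = 1.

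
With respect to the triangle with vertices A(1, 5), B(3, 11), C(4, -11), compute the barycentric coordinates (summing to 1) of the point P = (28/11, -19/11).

Signed area of the reference triangle: [ABC] = ½·(1·(11−(-11)) + 3·(-11−5) + 4·(5−11)) = ½·(22 − 48 − 24) = -25.
[PBC] = ½·((28/11)·(11−(-11)) + 3·(-11−(-19/11)) + 4·(-19/11−11)) = ½·(56 − 306/11 − 560/11) = -125/11, so the A-coordinate is (-125/11)/(-25) = 5/11.
[APC] = ½·(1·(-19/11−(-11)) + (28/11)·(-11−5) + 4·(5−(-19/11))) = ½·(102/11 − 448/11 + 296/11) = -25/11, so the B-coordinate is 1/11.
[ABP] = ½·(1·(11−(-19/11)) + 3·(-19/11−5) + (28/11)·(5−11)) = ½·(140/11 − 222/11 − 168/11) = -125/11, so the C-coordinate is 5/11.
Check: 5/11 + 1/11 + 5/11 = 1.

(5/11, 1/11, 5/11)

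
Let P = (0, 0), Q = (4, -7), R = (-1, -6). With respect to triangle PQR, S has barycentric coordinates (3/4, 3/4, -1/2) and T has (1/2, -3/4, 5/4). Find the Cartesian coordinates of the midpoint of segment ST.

Barycentric coordinates of the midpoint are the average: (5/8, 0, 3/8).
Converting: (5/8)·P + 0·Q + (3/8)·R = (-3/8, -9/4).

(-3/8, -9/4)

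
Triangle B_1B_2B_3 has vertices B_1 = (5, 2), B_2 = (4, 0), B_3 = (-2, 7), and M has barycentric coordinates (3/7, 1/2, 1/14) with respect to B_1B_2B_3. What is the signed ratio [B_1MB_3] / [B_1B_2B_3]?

The signed ratio [B_1MB_3]/[B_1B_2B_3] equals the barycentric coordinate of M at vertex B_2, which is 1/2.

1/2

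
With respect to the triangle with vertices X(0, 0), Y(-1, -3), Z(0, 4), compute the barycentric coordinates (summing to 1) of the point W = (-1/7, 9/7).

(3/7, 1/7, 3/7)

Signed area of the reference triangle: [XYZ] = ½·(0·(-3−4) + (-1)·(4−0) + 0·(0−(-3))) = ½·(0 − 4 + 0) = -2.
[WYZ] = ½·((-1/7)·(-3−4) + (-1)·(4−(9/7)) + 0·(9/7−(-3))) = ½·(1 − 19/7 + 0) = -6/7, so the X-coordinate is (-6/7)/(-2) = 3/7.
[XWZ] = ½·(0·(9/7−4) + (-1/7)·(4−0) + 0·(0−(9/7))) = ½·(0 − 4/7 + 0) = -2/7, so the Y-coordinate is 1/7.
[XYW] = ½·(0·(-3−(9/7)) + (-1)·(9/7−0) + (-1/7)·(0−(-3))) = ½·(0 − 9/7 − 3/7) = -6/7, so the Z-coordinate is 3/7.
Check: 3/7 + 1/7 + 3/7 = 1.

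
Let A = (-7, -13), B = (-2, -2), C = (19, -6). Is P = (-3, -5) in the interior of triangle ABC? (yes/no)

Barycentric coordinates of P: (67/251, 180/251, 4/251).
The three coordinates are positive, positive, positive; a point is interior exactly when all three are positive.

yes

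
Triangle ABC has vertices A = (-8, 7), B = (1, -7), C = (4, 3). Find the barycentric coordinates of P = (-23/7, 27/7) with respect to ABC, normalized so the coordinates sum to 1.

Signed area of the reference triangle: [ABC] = ½·((-8)·(-7−3) + 1·(3−7) + 4·(7−(-7))) = ½·(80 − 4 + 56) = 66.
[PBC] = ½·((-23/7)·(-7−3) + 1·(3−(27/7)) + 4·(27/7−(-7))) = ½·(230/7 − 6/7 + 304/7) = 264/7, so the A-coordinate is (264/7)/66 = 4/7.
[APC] = ½·((-8)·(27/7−3) + (-23/7)·(3−7) + 4·(7−(27/7))) = ½·(-48/7 + 92/7 + 88/7) = 66/7, so the B-coordinate is 1/7.
[ABP] = ½·((-8)·(-7−(27/7)) + 1·(27/7−7) + (-23/7)·(7−(-7))) = ½·(608/7 − 22/7 − 46) = 132/7, so the C-coordinate is 2/7.
Check: 4/7 + 1/7 + 2/7 = 1.

(4/7, 1/7, 2/7)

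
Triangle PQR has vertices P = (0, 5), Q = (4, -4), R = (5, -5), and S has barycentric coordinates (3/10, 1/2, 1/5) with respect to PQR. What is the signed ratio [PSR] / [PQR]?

The signed ratio [PSR]/[PQR] equals the barycentric coordinate of S at vertex Q, which is 1/2.

1/2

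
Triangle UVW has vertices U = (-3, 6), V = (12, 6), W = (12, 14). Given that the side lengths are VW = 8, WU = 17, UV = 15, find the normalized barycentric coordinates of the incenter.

The incenter has barycentric coordinates proportional to the opposite side lengths: (8 : 17 : 15).
Normalizing by 8+17+15 = 40 gives (1/5, 17/40, 3/8).

(1/5, 17/40, 3/8)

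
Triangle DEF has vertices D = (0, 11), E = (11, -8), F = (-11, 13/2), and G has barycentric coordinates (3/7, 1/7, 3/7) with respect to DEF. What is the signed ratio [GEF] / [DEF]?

3/7

The signed ratio [GEF]/[DEF] equals the barycentric coordinate of G at vertex D, which is 3/7.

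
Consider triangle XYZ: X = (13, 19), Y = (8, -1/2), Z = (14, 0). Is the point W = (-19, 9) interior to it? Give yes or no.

no

Barycentric coordinates of W: (141/229, 1236/229, -1148/229).
The three coordinates are positive, positive, negative; a point is interior exactly when all three are positive.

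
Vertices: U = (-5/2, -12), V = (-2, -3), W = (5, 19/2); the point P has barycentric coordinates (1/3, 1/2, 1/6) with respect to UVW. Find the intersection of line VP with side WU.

(0, -29/6)

Line VP meets WU where the V-coordinate vanishes; zeroing P's V-weight and renormalizing leaves W, U-weights 1/6 : 1/3 → (1/3, 2/3).
So Q = (1/3)·W + (2/3)·U = (0, -29/6).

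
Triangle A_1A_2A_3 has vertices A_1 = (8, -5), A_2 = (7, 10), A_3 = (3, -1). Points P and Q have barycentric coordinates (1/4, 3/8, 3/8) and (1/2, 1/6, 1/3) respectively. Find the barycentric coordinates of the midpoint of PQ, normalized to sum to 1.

Since both coordinate triples sum to 1, the midpoint's barycentrics are the componentwise average.
(1/4+1/2)/2 = 3/8; similarly 13/48 and 17/48.

(3/8, 13/48, 17/48)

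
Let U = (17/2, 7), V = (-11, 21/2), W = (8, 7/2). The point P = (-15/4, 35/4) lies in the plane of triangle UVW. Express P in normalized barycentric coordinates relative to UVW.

Signed area of the reference triangle: [UVW] = ½·((17/2)·(21/2−(7/2)) + (-11)·(7/2−7) + 8·(7−(21/2))) = ½·(119/2 + 77/2 − 28) = 35.
[PVW] = ½·((-15/4)·(21/2−(7/2)) + (-11)·(7/2−(35/4)) + 8·(35/4−(21/2))) = ½·(-105/4 + 231/4 − 14) = 35/4, so the U-coordinate is (35/4)/35 = 1/4.
[UPW] = ½·((17/2)·(35/4−(7/2)) + (-15/4)·(7/2−7) + 8·(7−(35/4))) = ½·(357/8 + 105/8 − 14) = 175/8, so the V-coordinate is 5/8.
[UVP] = ½·((17/2)·(21/2−(35/4)) + (-11)·(35/4−7) + (-15/4)·(7−(21/2))) = ½·(119/8 − 77/4 + 105/8) = 35/8, so the W-coordinate is 1/8.
Check: 1/4 + 5/8 + 1/8 = 1.

(1/4, 5/8, 1/8)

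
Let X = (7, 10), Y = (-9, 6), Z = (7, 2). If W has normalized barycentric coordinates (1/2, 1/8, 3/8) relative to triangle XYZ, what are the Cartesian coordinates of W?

W = (1/2)·X + (1/8)·Y + (3/8)·Z.
x-coordinate: (1/2)·7 + (1/8)·(-9) + (3/8)·7 = 5.
y-coordinate: (1/2)·10 + (1/8)·6 + (3/8)·2 = 13/2.

(5, 13/2)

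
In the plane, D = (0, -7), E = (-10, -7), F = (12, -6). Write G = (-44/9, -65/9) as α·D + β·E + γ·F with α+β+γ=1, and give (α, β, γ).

Signed area of the reference triangle: [DEF] = ½·(0·(-7−(-6)) + (-10)·(-6−(-7)) + 12·(-7−(-7))) = ½·(0 − 10 + 0) = -5.
[GEF] = ½·((-44/9)·(-7−(-6)) + (-10)·(-6−(-65/9)) + 12·(-65/9−(-7))) = ½·(44/9 − 110/9 − 8/3) = -5, so the D-coordinate is (-5)/(-5) = 1.
[DGF] = ½·(0·(-65/9−(-6)) + (-44/9)·(-6−(-7)) + 12·(-7−(-65/9))) = ½·(0 − 44/9 + 8/3) = -10/9, so the E-coordinate is 2/9.
[DEG] = ½·(0·(-7−(-65/9)) + (-10)·(-65/9−(-7)) + (-44/9)·(-7−(-7))) = ½·(0 + 20/9 + 0) = 10/9, so the F-coordinate is -2/9.

(1, 2/9, -2/9)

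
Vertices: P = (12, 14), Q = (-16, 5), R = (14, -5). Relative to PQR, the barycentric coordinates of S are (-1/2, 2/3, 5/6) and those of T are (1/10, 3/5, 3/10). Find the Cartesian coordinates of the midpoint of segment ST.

(-23/5, -37/15)

Barycentric coordinates of the midpoint are the average: (-1/5, 19/30, 17/30).
Converting: (-1/5)·P + (19/30)·Q + (17/30)·R = (-23/5, -37/15).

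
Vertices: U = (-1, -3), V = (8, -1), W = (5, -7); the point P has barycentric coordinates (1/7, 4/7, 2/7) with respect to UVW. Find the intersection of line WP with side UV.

(31/5, -7/5)

Line WP meets UV where the W-coordinate vanishes; zeroing P's W-weight and renormalizing leaves U, V-weights 1/7 : 4/7 → (1/5, 4/5).
So Q = (1/5)·U + (4/5)·V = (31/5, -7/5).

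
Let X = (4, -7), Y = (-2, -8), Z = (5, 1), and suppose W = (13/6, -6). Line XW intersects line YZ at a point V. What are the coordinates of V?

(1/3, -5)

Barycentric coordinates of W with respect to XYZ: (1/2, 1/3, 1/6).
On side YZ the X-coordinate is zero; dropping W's X-weight 1/2 and renormalizing the remaining 1/3 : 1/6 gives weights 2/3, 1/3 on Y, Z.
V = (2/3)·(-2, -8) + (1/3)·(5, 1) = (1/3, -5).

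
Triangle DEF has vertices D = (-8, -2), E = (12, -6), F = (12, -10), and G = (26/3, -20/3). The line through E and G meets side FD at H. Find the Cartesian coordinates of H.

(16/3, -22/3)

Barycentric coordinates of G with respect to DEF: (1/6, 1/2, 1/3).
On side FD the E-coordinate is zero; dropping G's E-weight 1/2 and renormalizing the remaining 1/3 : 1/6 gives weights 2/3, 1/3 on F, D.
H = (2/3)·(12, -10) + (1/3)·(-8, -2) = (16/3, -22/3).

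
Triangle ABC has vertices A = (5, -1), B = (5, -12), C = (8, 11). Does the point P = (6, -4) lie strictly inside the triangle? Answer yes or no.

yes

Barycentric coordinates of P: (1/33, 7/11, 1/3).
The three coordinates are positive, positive, positive; a point is interior exactly when all three are positive.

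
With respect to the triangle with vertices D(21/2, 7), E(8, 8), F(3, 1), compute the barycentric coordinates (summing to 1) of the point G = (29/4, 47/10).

Signed area of the reference triangle: [DEF] = ½·((21/2)·(8−1) + 8·(1−7) + 3·(7−8)) = ½·(147/2 − 48 − 3) = 45/4.
[GEF] = ½·((29/4)·(8−1) + 8·(1−(47/10)) + 3·(47/10−8)) = ½·(203/4 − 148/5 − 99/10) = 45/8, so the D-coordinate is (45/8)/(45/4) = 1/2.
[DGF] = ½·((21/2)·(47/10−1) + (29/4)·(1−7) + 3·(7−(47/10))) = ½·(777/20 − 87/2 + 69/10) = 9/8, so the E-coordinate is 1/10.
[DEG] = ½·((21/2)·(8−(47/10)) + 8·(47/10−7) + (29/4)·(7−8)) = ½·(693/20 − 92/5 − 29/4) = 9/2, so the F-coordinate is 2/5.
Check: 1/2 + 1/10 + 2/5 = 1.

(1/2, 1/10, 2/5)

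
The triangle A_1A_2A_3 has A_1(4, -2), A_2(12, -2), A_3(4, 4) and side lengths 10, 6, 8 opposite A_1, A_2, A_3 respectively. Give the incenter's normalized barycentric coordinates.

The incenter has barycentric coordinates proportional to the opposite side lengths: (10 : 6 : 8).
Normalizing by 10+6+8 = 24 gives (5/12, 1/4, 1/3).

(5/12, 1/4, 1/3)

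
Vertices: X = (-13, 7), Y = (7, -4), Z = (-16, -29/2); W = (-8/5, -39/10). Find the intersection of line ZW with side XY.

Barycentric coordinates of W with respect to XYZ: (1/5, 3/5, 1/5).
On side XY the Z-coordinate is zero; dropping W's Z-weight 1/5 and renormalizing the remaining 1/5 : 3/5 gives weights 1/4, 3/4 on X, Y.
V = (1/4)·(-13, 7) + (3/4)·(7, -4) = (2, -5/4).

(2, -5/4)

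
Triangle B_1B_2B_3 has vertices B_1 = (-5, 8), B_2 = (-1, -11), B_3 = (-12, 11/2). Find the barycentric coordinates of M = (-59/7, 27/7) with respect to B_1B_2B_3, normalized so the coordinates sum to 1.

Signed area of the reference triangle: [B_1B_2B_3] = ½·((-5)·(-11−(11/2)) + (-1)·(11/2−8) + (-12)·(8−(-11))) = ½·(165/2 + 5/2 − 228) = -143/2.
[MB_2B_3] = ½·((-59/7)·(-11−(11/2)) + (-1)·(11/2−(27/7)) + (-12)·(27/7−(-11))) = ½·(1947/14 − 23/14 − 1248/7) = -143/7, so the B_1-coordinate is (-143/7)/(-143/2) = 2/7.
[B_1MB_3] = ½·((-5)·(27/7−(11/2)) + (-59/7)·(11/2−8) + (-12)·(8−(27/7))) = ½·(115/14 + 295/14 − 348/7) = -143/14, so the B_2-coordinate is 1/7.
[B_1B_2M] = ½·((-5)·(-11−(27/7)) + (-1)·(27/7−8) + (-59/7)·(8−(-11))) = ½·(520/7 + 29/7 − 1121/7) = -286/7, so the B_3-coordinate is 4/7.

(2/7, 1/7, 4/7)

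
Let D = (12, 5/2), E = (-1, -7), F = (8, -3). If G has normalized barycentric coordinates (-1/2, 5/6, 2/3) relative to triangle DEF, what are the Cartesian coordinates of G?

(-3/2, -109/12)

G = (-1/2)·D + (5/6)·E + (2/3)·F.
x-coordinate: (-1/2)·12 + (5/6)·(-1) + (2/3)·8 = -3/2.
y-coordinate: (-1/2)·(5/2) + (5/6)·(-7) + (2/3)·(-3) = -109/12.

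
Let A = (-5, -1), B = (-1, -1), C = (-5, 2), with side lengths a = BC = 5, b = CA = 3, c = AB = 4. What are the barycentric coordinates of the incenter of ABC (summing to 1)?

The incenter has barycentric coordinates proportional to the opposite side lengths: (5 : 3 : 4).
Normalizing by 5+3+4 = 12 gives (5/12, 1/4, 1/3).

(5/12, 1/4, 1/3)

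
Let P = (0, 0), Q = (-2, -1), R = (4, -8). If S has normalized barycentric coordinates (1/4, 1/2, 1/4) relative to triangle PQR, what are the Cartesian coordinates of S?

(0, -5/2)

S = (1/4)·P + (1/2)·Q + (1/4)·R.
x-coordinate: (1/4)·0 + (1/2)·(-2) + (1/4)·4 = 0.
y-coordinate: (1/4)·0 + (1/2)·(-1) + (1/4)·(-8) = -5/2.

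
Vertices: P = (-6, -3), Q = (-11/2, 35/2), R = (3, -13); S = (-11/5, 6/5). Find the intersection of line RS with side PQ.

(-17/3, 32/3)

Barycentric coordinates of S with respect to PQR: (1/5, 2/5, 2/5).
On side PQ the R-coordinate is zero; dropping S's R-weight 2/5 and renormalizing the remaining 1/5 : 2/5 gives weights 1/3, 2/3 on P, Q.
T = (1/3)·(-6, -3) + (2/3)·(-11/2, 35/2) = (-17/3, 32/3).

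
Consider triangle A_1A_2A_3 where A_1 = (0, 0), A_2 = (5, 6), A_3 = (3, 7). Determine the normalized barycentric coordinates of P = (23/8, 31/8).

(3/8, 1/2, 1/8)

Signed area of the reference triangle: [A_1A_2A_3] = ½·(0·(6−7) + 5·(7−0) + 3·(0−6)) = ½·(0 + 35 − 18) = 17/2.
[PA_2A_3] = ½·((23/8)·(6−7) + 5·(7−(31/8)) + 3·(31/8−6)) = ½·(-23/8 + 125/8 − 51/8) = 51/16, so the A_1-coordinate is (51/16)/(17/2) = 3/8.
[A_1PA_3] = ½·(0·(31/8−7) + (23/8)·(7−0) + 3·(0−(31/8))) = ½·(0 + 161/8 − 93/8) = 17/4, so the A_2-coordinate is 1/2.
[A_1A_2P] = ½·(0·(6−(31/8)) + 5·(31/8−0) + (23/8)·(0−6)) = ½·(0 + 155/8 − 69/4) = 17/16, so the A_3-coordinate is 1/8.
Check: 3/8 + 1/2 + 1/8 = 1.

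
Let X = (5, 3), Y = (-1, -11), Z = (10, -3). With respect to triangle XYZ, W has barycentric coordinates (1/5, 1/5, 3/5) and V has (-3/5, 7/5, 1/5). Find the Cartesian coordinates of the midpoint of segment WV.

(11/5, -53/5)

Barycentric coordinates of the midpoint are the average: (-1/5, 4/5, 2/5).
Converting: (-1/5)·X + (4/5)·Y + (2/5)·Z = (11/5, -53/5).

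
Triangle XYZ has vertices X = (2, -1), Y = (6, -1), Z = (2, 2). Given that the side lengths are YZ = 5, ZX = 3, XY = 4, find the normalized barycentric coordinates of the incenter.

The incenter has barycentric coordinates proportional to the opposite side lengths: (5 : 3 : 4).
Normalizing by 5+3+4 = 12 gives (5/12, 1/4, 1/3).

(5/12, 1/4, 1/3)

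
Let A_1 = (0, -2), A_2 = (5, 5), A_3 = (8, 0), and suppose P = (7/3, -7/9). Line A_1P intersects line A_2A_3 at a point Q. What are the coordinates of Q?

(7, 5/3)

Barycentric coordinates of P with respect to A_1A_2A_3: (2/3, 1/9, 2/9).
On side A_2A_3 the A_1-coordinate is zero; dropping P's A_1-weight 2/3 and renormalizing the remaining 1/9 : 2/9 gives weights 1/3, 2/3 on A_2, A_3.
Q = (1/3)·(5, 5) + (2/3)·(8, 0) = (7, 5/3).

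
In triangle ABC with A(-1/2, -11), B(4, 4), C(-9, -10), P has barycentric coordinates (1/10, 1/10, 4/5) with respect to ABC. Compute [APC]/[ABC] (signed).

1/10

The signed ratio [APC]/[ABC] equals the barycentric coordinate of P at vertex B, which is 1/10.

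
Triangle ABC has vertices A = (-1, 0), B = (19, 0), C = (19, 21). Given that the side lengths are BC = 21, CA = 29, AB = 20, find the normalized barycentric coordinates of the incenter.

(3/10, 29/70, 2/7)

The incenter has barycentric coordinates proportional to the opposite side lengths: (21 : 29 : 20).
Normalizing by 21+29+20 = 70 gives (3/10, 29/70, 2/7).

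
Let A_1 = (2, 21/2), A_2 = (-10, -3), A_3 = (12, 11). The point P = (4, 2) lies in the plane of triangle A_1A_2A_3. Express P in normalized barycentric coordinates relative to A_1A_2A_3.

Signed area of the reference triangle: [A_1A_2A_3] = ½·(2·(-3−11) + (-10)·(11−(21/2)) + 12·(21/2−(-3))) = ½·(-28 − 5 + 162) = 129/2.
[PA_2A_3] = ½·(4·(-3−11) + (-10)·(11−2) + 12·(2−(-3))) = ½·(-56 − 90 + 60) = -43, so the A_1-coordinate is (-43)/(129/2) = -2/3.
[A_1PA_3] = ½·(2·(2−11) + 4·(11−(21/2)) + 12·(21/2−2)) = ½·(-18 + 2 + 102) = 43, so the A_2-coordinate is 2/3.
[A_1A_2P] = ½·(2·(-3−2) + (-10)·(2−(21/2)) + 4·(21/2−(-3))) = ½·(-10 + 85 + 54) = 129/2, so the A_3-coordinate is 1.

(-2/3, 2/3, 1)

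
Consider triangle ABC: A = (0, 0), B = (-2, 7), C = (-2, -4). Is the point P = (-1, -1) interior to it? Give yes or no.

Barycentric coordinates of P: (1/2, 1/11, 9/22).
The three coordinates are positive, positive, positive; a point is interior exactly when all three are positive.

yes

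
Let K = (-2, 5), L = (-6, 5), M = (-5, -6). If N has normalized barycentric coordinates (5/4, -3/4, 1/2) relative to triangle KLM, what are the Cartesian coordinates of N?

(-1/2, -1/2)

N = (5/4)·K + (-3/4)·L + (1/2)·M.
x-coordinate: (5/4)·(-2) + (-3/4)·(-6) + (1/2)·(-5) = -1/2.
y-coordinate: (5/4)·5 + (-3/4)·5 + (1/2)·(-6) = -1/2.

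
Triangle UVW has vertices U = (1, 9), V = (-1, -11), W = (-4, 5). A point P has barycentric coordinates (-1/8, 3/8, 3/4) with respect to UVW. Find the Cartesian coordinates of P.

P = (-1/8)·U + (3/8)·V + (3/4)·W.
x-coordinate: (-1/8)·1 + (3/8)·(-1) + (3/4)·(-4) = -7/2.
y-coordinate: (-1/8)·9 + (3/8)·(-11) + (3/4)·5 = -3/2.

(-7/2, -3/2)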